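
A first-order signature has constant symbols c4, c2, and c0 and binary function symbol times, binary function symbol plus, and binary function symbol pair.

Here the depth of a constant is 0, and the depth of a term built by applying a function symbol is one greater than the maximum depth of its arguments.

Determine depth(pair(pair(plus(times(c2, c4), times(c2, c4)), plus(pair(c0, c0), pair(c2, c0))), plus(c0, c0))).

depth(times(c2, c4)) = 1 + max(0, 0) = 1
depth(plus(times(c2, c4), times(c2, c4))) = 1 + max(1, 1) = 2
depth(pair(c0, c0)) = 1 + max(0, 0) = 1
depth(pair(c2, c0)) = 1 + max(0, 0) = 1
depth(plus(pair(c0, c0), pair(c2, c0))) = 1 + max(1, 1) = 2
depth(pair(plus(times(c2, c4), times(c2, c4)), plus(pair(c0, c0), pair(c2, c0)))) = 1 + max(2, 2) = 3
depth(plus(c0, c0)) = 1 + max(0, 0) = 1
depth(pair(pair(plus(times(c2, c4), times(c2, c4)), plus(pair(c0, c0), pair(c2, c0))), plus(c0, c0))) = 1 + max(3, 1) = 4

4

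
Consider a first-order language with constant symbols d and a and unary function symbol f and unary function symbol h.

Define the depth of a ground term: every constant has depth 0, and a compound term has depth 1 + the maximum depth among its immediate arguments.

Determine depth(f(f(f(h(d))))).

depth(h(d)) = 1 + depth(d) = 1 + 0 = 1
depth(f(h(d))) = 1 + depth(h(d)) = 1 + 1 = 2
depth(f(f(h(d)))) = 1 + depth(f(h(d))) = 1 + 2 = 3
depth(f(f(f(h(d))))) = 1 + depth(f(f(h(d)))) = 1 + 3 = 4

4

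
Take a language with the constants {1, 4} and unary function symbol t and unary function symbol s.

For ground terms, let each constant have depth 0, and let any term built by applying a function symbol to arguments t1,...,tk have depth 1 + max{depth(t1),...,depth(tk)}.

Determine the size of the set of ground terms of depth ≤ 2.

14

If N_k denotes the number of depth-≤k ground terms, the 2 constants give N_0 = 2, and each function symbol of arity r contributes N_{k-1}^r new terms at level k: N_k = 2 + N_{k-1} + N_{k-1}.
N_0 = 2
N_1 = 2 + 2 + 2 = 6
N_2 = 2 + 6 + 6 = 14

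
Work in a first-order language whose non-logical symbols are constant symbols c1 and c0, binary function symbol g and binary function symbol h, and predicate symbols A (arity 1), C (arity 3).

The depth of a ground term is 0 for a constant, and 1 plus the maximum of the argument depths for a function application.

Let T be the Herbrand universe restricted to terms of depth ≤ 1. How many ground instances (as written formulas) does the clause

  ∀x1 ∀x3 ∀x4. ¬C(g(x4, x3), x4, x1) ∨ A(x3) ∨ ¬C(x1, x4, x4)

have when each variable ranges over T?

Ground terms of depth ≤ 1:
  Count level by level. With function symbols g/2, h/2, the terms of depth ≤ k are the 2 constants together with each function applied to depth-≤(k−1) tuples, so N_k = 2 + N_{k-1}^2 + N_{k-1}^2.
  N_0 = 2
  N_1 = 2 + 2^2 + 2^2 = 10
So there are 10 ground terms available for substitution.
There are 3 variables to instantiate (x1, x3, x4), each occurring in at least one literal, so different choices give different ground instances.
Number of ground instances = 10^3 = 1000.

1000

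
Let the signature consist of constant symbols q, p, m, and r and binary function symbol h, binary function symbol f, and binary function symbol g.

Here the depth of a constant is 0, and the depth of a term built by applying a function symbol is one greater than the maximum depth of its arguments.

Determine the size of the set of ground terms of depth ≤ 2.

8116

Write N_k for the number of ground terms of depth ≤ k. A term of depth ≤ k is either a constant or a function symbol applied to arguments of depth ≤ k−1, so N_k = 4 + N_{k-1}^2 + N_{k-1}^2 + N_{k-1}^2.
N_0 = 4
N_1 = 4 + 4^2 + 4^2 + 4^2 = 52
N_2 = 4 + 52^2 + 52^2 + 52^2 = 8116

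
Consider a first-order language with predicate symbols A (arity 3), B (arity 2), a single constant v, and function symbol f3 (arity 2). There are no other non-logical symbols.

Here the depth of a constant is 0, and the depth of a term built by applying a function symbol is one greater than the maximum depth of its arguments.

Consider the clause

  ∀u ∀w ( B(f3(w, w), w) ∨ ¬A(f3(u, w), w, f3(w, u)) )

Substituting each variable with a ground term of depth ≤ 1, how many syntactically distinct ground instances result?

Ground terms of depth ≤ 1:
  Let N_k = |{terms of depth ≤ k}|. Then N_0 = 1 and N_k = 1 + N_{k-1}^2 for k ≥ 1 (one summand per function symbol, arity giving the exponent).
  N_0 = 1
  N_1 = 1 + 1^2 = 2
So there are 2 ground terms available for substitution.
Each of u, w ranges independently over the available ground terms, and distinct assignments produce distinct instances.
Number of ground instances = 2^2 = 4.

4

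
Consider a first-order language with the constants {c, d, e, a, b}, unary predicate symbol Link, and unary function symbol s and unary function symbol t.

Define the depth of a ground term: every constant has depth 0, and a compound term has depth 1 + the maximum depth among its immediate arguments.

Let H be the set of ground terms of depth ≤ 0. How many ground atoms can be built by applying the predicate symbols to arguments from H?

5

First count ground terms of depth ≤ 0.
Write N_k for the number of ground terms of depth ≤ k. A term of depth ≤ k is either a constant or a function symbol applied to arguments of depth ≤ k−1, so N_k = 5 + N_{k-1} + N_{k-1}.
N_0 = 5
Explicitly: c, d, e, a, b.
So |H| = 5.
A ground atom is a predicate applied to a tuple of terms from H, so the count is the sum over predicates of |H|^arity:
  Link: 5
Total ground atoms: 5.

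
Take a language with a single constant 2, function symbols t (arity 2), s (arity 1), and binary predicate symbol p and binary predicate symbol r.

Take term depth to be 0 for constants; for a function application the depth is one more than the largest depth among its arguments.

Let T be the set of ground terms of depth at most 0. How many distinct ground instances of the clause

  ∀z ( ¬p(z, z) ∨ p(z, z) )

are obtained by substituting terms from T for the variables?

1

Ground terms of depth ≤ 0:
  Write N_k for the number of ground terms of depth ≤ k. A term of depth ≤ k is either a constant or a function symbol applied to arguments of depth ≤ k−1, so N_k = 1 + N_{k-1}^2 + N_{k-1}.
  N_0 = 1
  Explicitly: 2.
So there is exactly 1 ground term available for substitution.
There is 1 variable to instantiate (z),  occurring in at least one literal, so different choices give different ground instances.
Number of ground instances = 1.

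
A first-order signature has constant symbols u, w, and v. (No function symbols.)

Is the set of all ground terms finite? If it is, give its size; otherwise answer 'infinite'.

3

There are no function symbols, so every ground term is one of the 3 constants.
The Herbrand universe is {u, w, v}, which is finite with 3 elements.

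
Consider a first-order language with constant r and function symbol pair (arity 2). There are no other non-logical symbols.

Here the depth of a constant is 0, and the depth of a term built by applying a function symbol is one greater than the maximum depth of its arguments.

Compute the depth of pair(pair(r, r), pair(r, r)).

2

depth(pair(r, r)) = 1 + max(0, 0) = 1
depth(pair(pair(r, r), pair(r, r))) = 1 + max(1, 1) = 2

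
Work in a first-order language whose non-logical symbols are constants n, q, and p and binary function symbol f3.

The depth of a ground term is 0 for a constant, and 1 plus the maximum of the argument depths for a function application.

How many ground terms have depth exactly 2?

135

Let N_k = |{terms of depth ≤ k}|. Then N_0 = 3 and N_k = 3 + N_{k-1}^2 for k ≥ 1 (one summand per function symbol, arity giving the exponent).
N_0 = 3
N_1 = 3 + 3^2 = 12
N_2 = 3 + 12^2 = 147
Terms of depth exactly 2: N_2 − N_1 = 147 − 12 = 135.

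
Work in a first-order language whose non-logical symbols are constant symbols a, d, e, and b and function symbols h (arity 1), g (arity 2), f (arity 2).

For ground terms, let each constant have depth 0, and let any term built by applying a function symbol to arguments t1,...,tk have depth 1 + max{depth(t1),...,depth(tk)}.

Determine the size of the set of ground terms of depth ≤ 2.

If N_k denotes the number of depth-≤k ground terms, the 4 constants give N_0 = 4, and each function symbol of arity r contributes N_{k-1}^r new terms at level k: N_k = 4 + N_{k-1} + N_{k-1}^2 + N_{k-1}^2.
N_0 = 4
N_1 = 4 + 4 + 4^2 + 4^2 = 40
N_2 = 4 + 40 + 40^2 + 40^2 = 3244

3244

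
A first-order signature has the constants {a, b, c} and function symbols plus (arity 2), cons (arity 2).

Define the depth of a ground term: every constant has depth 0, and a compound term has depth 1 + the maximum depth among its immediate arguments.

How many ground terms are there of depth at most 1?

21

If N_k denotes the number of depth-≤k ground terms, the 3 constants give N_0 = 3, and each function symbol of arity r contributes N_{k-1}^r new terms at level k: N_k = 3 + N_{k-1}^2 + N_{k-1}^2.
N_0 = 3
N_1 = 3 + 3^2 + 3^2 = 21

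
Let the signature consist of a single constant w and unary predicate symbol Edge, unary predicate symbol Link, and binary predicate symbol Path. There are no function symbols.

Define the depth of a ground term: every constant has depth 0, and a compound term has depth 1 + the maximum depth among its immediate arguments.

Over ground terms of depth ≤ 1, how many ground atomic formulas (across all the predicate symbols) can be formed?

First count ground terms of depth ≤ 1.
With no function symbols every ground term is a constant, so there is exactly 1 ground term at every depth bound.
N_0 = 1
N_1 = 1
Explicitly: w.
So |H| = 1.
Each predicate of arity r yields |H|^r ground atoms (one per choice of an r-tuple from H):
  Edge: 1;  Link: 1;  Path: 1^2 = 1
Total ground atoms: 1 + 1 + 1 = 3.

3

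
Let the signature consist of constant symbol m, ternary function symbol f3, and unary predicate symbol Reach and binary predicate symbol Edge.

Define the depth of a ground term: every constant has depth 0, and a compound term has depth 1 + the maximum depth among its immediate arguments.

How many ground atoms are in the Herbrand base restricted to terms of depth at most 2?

90

First count ground terms of depth ≤ 2.
If N_k denotes the number of depth-≤k ground terms, the 1 constant gives N_0 = 1, and each function symbol of arity r contributes N_{k-1}^r new terms at level k: N_k = 1 + N_{k-1}^3.
N_0 = 1
N_1 = 1 + 1^3 = 2
N_2 = 1 + 2^3 = 9
Explicitly: m, f3(m, m, m), f3(m, m, f3(m, m, m)), f3(m, f3(m, m, m), m), f3(m, f3(m, m, m), f3(m, m, m)), f3(f3(m, m, m), m, m), f3(f3(m, m, m), m, f3(m, m, m)), f3(f3(m, m, m), f3(m, m, m), m), f3(f3(m, m, m), f3(m, m, m), f3(m, m, m)).
So |H| = 9.
For each predicate symbol, the number of ground atoms is |H| raised to its arity; summing:
  Reach: 9;  Edge: 9^2 = 81
Total ground atoms: 9 + 81 = 90.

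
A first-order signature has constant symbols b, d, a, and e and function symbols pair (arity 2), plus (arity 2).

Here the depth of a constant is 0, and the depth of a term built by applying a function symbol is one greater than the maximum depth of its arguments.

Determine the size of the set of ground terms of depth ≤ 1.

36

Let N_k = |{terms of depth ≤ k}|. Then N_0 = 4 and N_k = 4 + N_{k-1}^2 + N_{k-1}^2 for k ≥ 1 (one summand per function symbol, arity giving the exponent).
N_0 = 4
N_1 = 4 + 4^2 + 4^2 = 36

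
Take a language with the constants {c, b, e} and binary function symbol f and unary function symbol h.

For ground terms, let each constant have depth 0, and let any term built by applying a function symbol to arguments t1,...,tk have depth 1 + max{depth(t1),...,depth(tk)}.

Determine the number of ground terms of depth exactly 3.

Count level by level. With function symbols f/2, h/1, the terms of depth ≤ k are the 3 constants together with each function applied to depth-≤(k−1) tuples, so N_k = 3 + N_{k-1}^2 + N_{k-1}.
N_0 = 3
N_1 = 3 + 3^2 + 3 = 15
N_2 = 3 + 15^2 + 15 = 243
N_3 = 3 + 243^2 + 243 = 59295
Terms of depth exactly 3: N_3 − N_2 = 59295 − 243 = 59052.

59052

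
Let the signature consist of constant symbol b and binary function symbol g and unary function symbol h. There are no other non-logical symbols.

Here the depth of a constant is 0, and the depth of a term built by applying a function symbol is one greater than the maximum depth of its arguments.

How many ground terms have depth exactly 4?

33490

Count level by level. With function symbols g/2, h/1, the terms of depth ≤ k are the 1 constant together with each function applied to depth-≤(k−1) tuples, so N_k = 1 + N_{k-1}^2 + N_{k-1}.
N_0 = 1
N_1 = 1 + 1^2 + 1 = 3
N_2 = 1 + 3^2 + 3 = 13
N_3 = 1 + 13^2 + 13 = 183
N_4 = 1 + 183^2 + 183 = 33673
Terms of depth exactly 4: N_4 − N_3 = 33673 − 183 = 33490.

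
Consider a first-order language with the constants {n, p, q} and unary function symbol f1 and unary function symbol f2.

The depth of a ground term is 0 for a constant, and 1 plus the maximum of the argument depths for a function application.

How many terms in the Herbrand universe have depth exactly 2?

Write N_k for the number of ground terms of depth ≤ k. A term of depth ≤ k is either a constant or a function symbol applied to arguments of depth ≤ k−1, so N_k = 3 + N_{k-1} + N_{k-1}.
N_0 = 3
N_1 = 3 + 3 + 3 = 9
N_2 = 3 + 9 + 9 = 21
Terms of depth exactly 2: N_2 − N_1 = 21 − 9 = 12.

12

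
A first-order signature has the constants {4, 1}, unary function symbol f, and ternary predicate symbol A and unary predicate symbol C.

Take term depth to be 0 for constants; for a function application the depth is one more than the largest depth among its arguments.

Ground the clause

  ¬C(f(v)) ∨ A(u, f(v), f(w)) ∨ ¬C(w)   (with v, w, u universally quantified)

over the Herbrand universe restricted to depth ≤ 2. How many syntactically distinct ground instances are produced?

216

Ground terms of depth ≤ 2:
  If N_k denotes the number of depth-≤k ground terms, the 2 constants give N_0 = 2, and each function symbol of arity r contributes N_{k-1}^r new terms at level k: N_k = 2 + N_{k-1}.
  N_0 = 2
  N_1 = 2 + 2 = 4
  N_2 = 2 + 4 = 6
  Explicitly: 4, 1, f(4), f(1), f(f(4)), f(f(1)).
So there are 6 ground terms available for substitution.
There are 3 variables to instantiate (v, w, u), each occurring in at least one literal, so different choices give different ground instances.
Number of ground instances = 6^3 = 216.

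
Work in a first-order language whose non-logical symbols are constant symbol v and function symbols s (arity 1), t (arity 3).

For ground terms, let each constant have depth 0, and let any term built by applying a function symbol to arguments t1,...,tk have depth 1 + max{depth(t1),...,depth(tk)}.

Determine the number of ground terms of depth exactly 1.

Write N_k for the number of ground terms of depth ≤ k. A term of depth ≤ k is either a constant or a function symbol applied to arguments of depth ≤ k−1, so N_k = 1 + N_{k-1} + N_{k-1}^3.
N_0 = 1
N_1 = 1 + 1 + 1^3 = 3
Terms of depth exactly 1: N_1 − N_0 = 3 − 1 = 2.

2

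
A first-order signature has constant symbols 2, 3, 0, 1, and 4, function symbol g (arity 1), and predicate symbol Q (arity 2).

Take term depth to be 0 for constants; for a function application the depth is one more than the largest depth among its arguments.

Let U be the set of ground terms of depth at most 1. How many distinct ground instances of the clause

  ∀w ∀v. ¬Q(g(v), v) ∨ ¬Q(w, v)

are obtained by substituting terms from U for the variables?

100

Ground terms of depth ≤ 1:
  Write N_k for the number of ground terms of depth ≤ k. A term of depth ≤ k is either a constant or a function symbol applied to arguments of depth ≤ k−1, so N_k = 5 + N_{k-1}.
  N_0 = 5
  N_1 = 5 + 5 = 10
  Explicitly: 2, 3, 0, 1, 4, g(2), g(3), g(0), g(1), g(4).
So there are 10 ground terms available for substitution.
The clause has 2 distinct variables (w, v), each appearing in the body. In the free term algebra distinct substitutions yield syntactically distinct ground instances.
Number of ground instances = 10^2 = 100.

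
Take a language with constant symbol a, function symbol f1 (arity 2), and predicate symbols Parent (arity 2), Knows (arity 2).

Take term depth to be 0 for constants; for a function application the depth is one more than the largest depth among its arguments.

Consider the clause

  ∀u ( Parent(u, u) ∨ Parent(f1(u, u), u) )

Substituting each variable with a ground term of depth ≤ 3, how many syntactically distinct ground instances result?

Ground terms of depth ≤ 3:
  Write N_k for the number of ground terms of depth ≤ k. A term of depth ≤ k is either a constant or a function symbol applied to arguments of depth ≤ k−1, so N_k = 1 + N_{k-1}^2.
  N_0 = 1
  N_1 = 1 + 1^2 = 2
  N_2 = 1 + 2^2 = 5
  N_3 = 1 + 5^2 = 26
So there are 26 ground terms available for substitution.
The variable u ranges independently over the available ground terms, and distinct assignments produce distinct instances.
Number of ground instances = 26.

26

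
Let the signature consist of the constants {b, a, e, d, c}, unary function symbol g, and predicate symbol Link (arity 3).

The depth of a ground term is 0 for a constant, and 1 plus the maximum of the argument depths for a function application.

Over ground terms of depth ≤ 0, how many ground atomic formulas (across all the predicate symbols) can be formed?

First count ground terms of depth ≤ 0.
Count level by level. With function symbols g/1, the terms of depth ≤ k are the 5 constants together with each function applied to depth-≤(k−1) tuples, so N_k = 5 + N_{k-1}.
N_0 = 5
Explicitly: b, a, e, d, c.
So |H| = 5.
Each predicate of arity r yields |H|^r ground atoms (one per choice of an r-tuple from H):
  Link: 5^3 = 125
Total ground atoms: 125.

125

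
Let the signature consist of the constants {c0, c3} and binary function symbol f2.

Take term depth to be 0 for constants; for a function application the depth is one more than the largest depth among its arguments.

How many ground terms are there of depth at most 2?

38

If N_k denotes the number of depth-≤k ground terms, the 2 constants give N_0 = 2, and each function symbol of arity r contributes N_{k-1}^r new terms at level k: N_k = 2 + N_{k-1}^2.
N_0 = 2
N_1 = 2 + 2^2 = 6
N_2 = 2 + 6^2 = 38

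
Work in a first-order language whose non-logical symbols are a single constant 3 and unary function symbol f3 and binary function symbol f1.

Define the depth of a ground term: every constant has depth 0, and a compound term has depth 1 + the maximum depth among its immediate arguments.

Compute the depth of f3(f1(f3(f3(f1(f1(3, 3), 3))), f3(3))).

6

depth(f1(3, 3)) = 1 + max(0, 0) = 1
depth(f1(f1(3, 3), 3)) = 1 + max(1, 0) = 2
depth(f3(f1(f1(3, 3), 3))) = 1 + depth(f1(f1(3, 3), 3)) = 1 + 2 = 3
depth(f3(f3(f1(f1(3, 3), 3)))) = 1 + depth(f3(f1(f1(3, 3), 3))) = 1 + 3 = 4
depth(f3(3)) = 1 + depth(3) = 1 + 0 = 1
depth(f1(f3(f3(f1(f1(3, 3), 3))), f3(3))) = 1 + max(4, 1) = 5
depth(f3(f1(f3(f3(f1(f1(3, 3), 3))), f3(3)))) = 1 + depth(f1(f3(f3(f1(f1(3, 3), 3))), f3(3))) = 1 + 5 = 6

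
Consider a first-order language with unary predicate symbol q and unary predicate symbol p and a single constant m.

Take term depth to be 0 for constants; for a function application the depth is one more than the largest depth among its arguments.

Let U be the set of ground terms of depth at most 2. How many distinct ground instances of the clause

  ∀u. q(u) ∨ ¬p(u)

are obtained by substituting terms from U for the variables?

Ground terms of depth ≤ 2:
  With no function symbols every ground term is a constant, so there is exactly 1 ground term at every depth bound.
  N_0 = 1
  N_1 = 1
  N_2 = 1
  Explicitly: m.
So there is exactly 1 ground term available for substitution.
There is 1 variable to instantiate (u),  occurring in at least one literal, so different choices give different ground instances.
Number of ground instances = 1.

1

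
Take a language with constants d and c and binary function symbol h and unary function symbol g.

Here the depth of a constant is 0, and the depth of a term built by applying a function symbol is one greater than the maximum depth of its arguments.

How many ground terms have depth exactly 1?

If N_k denotes the number of depth-≤k ground terms, the 2 constants give N_0 = 2, and each function symbol of arity r contributes N_{k-1}^r new terms at level k: N_k = 2 + N_{k-1}^2 + N_{k-1}.
N_0 = 2
N_1 = 2 + 2^2 + 2 = 8
Terms of depth exactly 1: N_1 − N_0 = 8 − 2 = 6.

6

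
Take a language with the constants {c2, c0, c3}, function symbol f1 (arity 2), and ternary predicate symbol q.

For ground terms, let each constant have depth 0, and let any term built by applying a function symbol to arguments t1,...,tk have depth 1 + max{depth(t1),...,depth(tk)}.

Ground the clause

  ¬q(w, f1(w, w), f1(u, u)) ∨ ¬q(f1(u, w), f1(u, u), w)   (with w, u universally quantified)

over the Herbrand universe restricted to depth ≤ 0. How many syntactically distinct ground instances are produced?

9

Ground terms of depth ≤ 0:
  Let N_k count ground terms of depth at most k. Each non-constant term of depth ≤ k is some function symbol applied to depth-≤(k−1) arguments, giving N_k = 3 + N_{k-1}^2.
  N_0 = 3
  Explicitly: c2, c0, c3.
So there are 3 ground terms available for substitution.
The body mentions every one of the 2 quantified variables; since ground terms form a free algebra, no two substitutions collapse to the same formula.
Number of ground instances = 3^2 = 9.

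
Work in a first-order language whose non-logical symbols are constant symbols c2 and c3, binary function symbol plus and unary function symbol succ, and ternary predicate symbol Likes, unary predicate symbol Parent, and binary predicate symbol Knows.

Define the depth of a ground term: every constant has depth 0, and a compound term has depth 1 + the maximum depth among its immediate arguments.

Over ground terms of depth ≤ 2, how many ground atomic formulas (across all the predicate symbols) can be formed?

410774

First count ground terms of depth ≤ 2.
Let N_k = |{terms of depth ≤ k}|. Then N_0 = 2 and N_k = 2 + N_{k-1}^2 + N_{k-1} for k ≥ 1 (one summand per function symbol, arity giving the exponent).
N_0 = 2
N_1 = 2 + 2^2 + 2 = 8
N_2 = 2 + 8^2 + 8 = 74
So |H| = 74.
Ground atoms are formed by filling each argument slot of a predicate with a term from H, so an r-ary predicate gives |H|^r atoms:
  Likes: 74^3 = 405224;  Parent: 74;  Knows: 74^2 = 5476
Total ground atoms: 405224 + 74 + 5476 = 410774.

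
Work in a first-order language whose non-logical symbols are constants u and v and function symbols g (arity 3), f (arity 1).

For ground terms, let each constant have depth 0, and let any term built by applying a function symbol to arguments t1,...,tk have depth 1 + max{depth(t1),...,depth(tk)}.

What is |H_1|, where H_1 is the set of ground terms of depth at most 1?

Write N_k for the number of ground terms of depth ≤ k. A term of depth ≤ k is either a constant or a function symbol applied to arguments of depth ≤ k−1, so N_k = 2 + N_{k-1}^3 + N_{k-1}.
N_0 = 2
N_1 = 2 + 2^3 + 2 = 12

12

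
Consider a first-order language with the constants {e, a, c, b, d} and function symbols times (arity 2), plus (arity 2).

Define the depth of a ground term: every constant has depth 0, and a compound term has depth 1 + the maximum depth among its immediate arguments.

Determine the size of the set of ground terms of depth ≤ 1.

55

If N_k denotes the number of depth-≤k ground terms, the 5 constants give N_0 = 5, and each function symbol of arity r contributes N_{k-1}^r new terms at level k: N_k = 5 + N_{k-1}^2 + N_{k-1}^2.
N_0 = 5
N_1 = 5 + 5^2 + 5^2 = 55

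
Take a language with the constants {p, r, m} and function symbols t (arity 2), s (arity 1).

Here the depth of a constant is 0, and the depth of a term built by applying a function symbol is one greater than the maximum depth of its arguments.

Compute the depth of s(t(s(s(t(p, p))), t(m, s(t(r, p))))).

5

depth(t(p, p)) = 1 + max(0, 0) = 1
depth(s(t(p, p))) = 1 + depth(t(p, p)) = 1 + 1 = 2
depth(s(s(t(p, p)))) = 1 + depth(s(t(p, p))) = 1 + 2 = 3
depth(t(r, p)) = 1 + max(0, 0) = 1
depth(s(t(r, p))) = 1 + depth(t(r, p)) = 1 + 1 = 2
depth(t(m, s(t(r, p)))) = 1 + max(0, 2) = 3
depth(t(s(s(t(p, p))), t(m, s(t(r, p))))) = 1 + max(3, 3) = 4
depth(s(t(s(s(t(p, p))), t(m, s(t(r, p)))))) = 1 + depth(t(s(s(t(p, p))), t(m, s(t(r, p))))) = 1 + 4 = 5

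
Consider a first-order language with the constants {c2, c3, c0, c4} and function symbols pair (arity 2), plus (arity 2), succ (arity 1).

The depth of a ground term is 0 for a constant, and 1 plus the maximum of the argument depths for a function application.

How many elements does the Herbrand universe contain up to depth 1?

Let N_k = |{terms of depth ≤ k}|. Then N_0 = 4 and N_k = 4 + N_{k-1}^2 + N_{k-1}^2 + N_{k-1} for k ≥ 1 (one summand per function symbol, arity giving the exponent).
N_0 = 4
N_1 = 4 + 4^2 + 4^2 + 4 = 40

40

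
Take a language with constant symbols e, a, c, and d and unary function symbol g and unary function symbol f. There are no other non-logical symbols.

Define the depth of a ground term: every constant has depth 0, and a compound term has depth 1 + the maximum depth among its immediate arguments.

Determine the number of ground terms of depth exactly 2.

16

Let N_k count ground terms of depth at most k. Each non-constant term of depth ≤ k is some function symbol applied to depth-≤(k−1) arguments, giving N_k = 4 + N_{k-1} + N_{k-1}.
N_0 = 4
N_1 = 4 + 4 + 4 = 12
N_2 = 4 + 12 + 12 = 28
Terms of depth exactly 2: N_2 − N_1 = 28 − 12 = 16.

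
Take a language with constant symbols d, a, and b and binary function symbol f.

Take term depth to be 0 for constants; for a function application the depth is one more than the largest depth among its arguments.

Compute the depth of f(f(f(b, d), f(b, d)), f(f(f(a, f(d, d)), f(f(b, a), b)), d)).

depth(f(b, d)) = 1 + max(0, 0) = 1
depth(f(f(b, d), f(b, d))) = 1 + max(1, 1) = 2
depth(f(d, d)) = 1 + max(0, 0) = 1
depth(f(a, f(d, d))) = 1 + max(0, 1) = 2
depth(f(b, a)) = 1 + max(0, 0) = 1
depth(f(f(b, a), b)) = 1 + max(1, 0) = 2
depth(f(f(a, f(d, d)), f(f(b, a), b))) = 1 + max(2, 2) = 3
depth(f(f(f(a, f(d, d)), f(f(b, a), b)), d)) = 1 + max(3, 0) = 4
depth(f(f(f(b, d), f(b, d)), f(f(f(a, f(d, d)), f(f(b, a), b)), d))) = 1 + max(2, 4) = 5

5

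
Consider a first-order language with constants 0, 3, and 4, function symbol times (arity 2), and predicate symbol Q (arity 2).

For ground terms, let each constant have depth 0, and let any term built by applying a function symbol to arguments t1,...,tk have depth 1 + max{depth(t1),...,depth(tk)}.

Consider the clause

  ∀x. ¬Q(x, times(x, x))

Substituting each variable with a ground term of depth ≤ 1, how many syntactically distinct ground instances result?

12

Ground terms of depth ≤ 1:
  If N_k denotes the number of depth-≤k ground terms, the 3 constants give N_0 = 3, and each function symbol of arity r contributes N_{k-1}^r new terms at level k: N_k = 3 + N_{k-1}^2.
  N_0 = 3
  N_1 = 3 + 3^2 = 12
So there are 12 ground terms available for substitution.
The clause has 1 distinct variable (x), which appears in the body. In the free term algebra distinct substitutions yield syntactically distinct ground instances.
Number of ground instances = 12.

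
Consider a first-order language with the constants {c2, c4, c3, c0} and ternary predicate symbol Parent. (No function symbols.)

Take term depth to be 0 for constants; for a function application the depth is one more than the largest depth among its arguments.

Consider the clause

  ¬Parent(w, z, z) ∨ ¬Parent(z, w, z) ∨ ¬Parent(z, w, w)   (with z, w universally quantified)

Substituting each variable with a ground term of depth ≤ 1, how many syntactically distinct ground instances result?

16

Ground terms of depth ≤ 1:
  With no function symbols every ground term is a constant, so there are exactly 4 ground terms at every depth bound.
  N_0 = 4
  N_1 = 4
So there are 4 ground terms available for substitution.
There are 2 variables to instantiate (z, w), each occurring in at least one literal, so different choices give different ground instances.
Number of ground instances = 4^2 = 16.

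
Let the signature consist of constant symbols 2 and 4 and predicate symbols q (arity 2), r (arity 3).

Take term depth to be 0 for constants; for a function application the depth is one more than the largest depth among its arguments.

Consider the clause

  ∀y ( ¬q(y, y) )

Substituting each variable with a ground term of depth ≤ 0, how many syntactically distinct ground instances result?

2

Ground terms of depth ≤ 0:
  With no function symbols every ground term is a constant, so there are exactly 2 ground terms at every depth bound.
  N_0 = 2
So there are 2 ground terms available for substitution.
The body mentions the single quantified variable y; since ground terms form a free algebra, no two substitutions collapse to the same formula.
Number of ground instances = 2.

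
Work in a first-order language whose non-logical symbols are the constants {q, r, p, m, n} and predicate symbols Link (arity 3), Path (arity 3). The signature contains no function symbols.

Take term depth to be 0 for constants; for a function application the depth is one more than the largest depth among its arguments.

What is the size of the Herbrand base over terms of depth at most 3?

First count ground terms of depth ≤ 3.
With no function symbols every ground term is a constant, so there are exactly 5 ground terms at every depth bound.
N_0 = 5
N_1 = 5
N_2 = 5
N_3 = 5
So |H| = 5.
Ground atoms are formed by filling each argument slot of a predicate with a term from H, so an r-ary predicate gives |H|^r atoms:
  Link: 5^3 = 125;  Path: 5^3 = 125
Total ground atoms: 125 + 125 = 250.

250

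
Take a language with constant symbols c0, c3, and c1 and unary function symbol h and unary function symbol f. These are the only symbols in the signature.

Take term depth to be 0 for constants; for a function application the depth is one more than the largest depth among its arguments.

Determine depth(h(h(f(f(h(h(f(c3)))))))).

depth(f(c3)) = 1 + depth(c3) = 1 + 0 = 1
depth(h(f(c3))) = 1 + depth(f(c3)) = 1 + 1 = 2
depth(h(h(f(c3)))) = 1 + depth(h(f(c3))) = 1 + 2 = 3
depth(f(h(h(f(c3))))) = 1 + depth(h(h(f(c3)))) = 1 + 3 = 4
depth(f(f(h(h(f(c3)))))) = 1 + depth(f(h(h(f(c3))))) = 1 + 4 = 5
depth(h(f(f(h(h(f(c3))))))) = 1 + depth(f(f(h(h(f(c3)))))) = 1 + 5 = 6
depth(h(h(f(f(h(h(f(c3)))))))) = 1 + depth(h(f(f(h(h(f(c3))))))) = 1 + 6 = 7

7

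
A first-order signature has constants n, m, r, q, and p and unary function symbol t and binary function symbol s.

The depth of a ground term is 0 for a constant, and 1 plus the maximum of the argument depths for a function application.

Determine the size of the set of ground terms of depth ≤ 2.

1265

Count level by level. With function symbols t/1, s/2, the terms of depth ≤ k are the 5 constants together with each function applied to depth-≤(k−1) tuples, so N_k = 5 + N_{k-1} + N_{k-1}^2.
N_0 = 5
N_1 = 5 + 5 + 5^2 = 35
N_2 = 5 + 35 + 35^2 = 1265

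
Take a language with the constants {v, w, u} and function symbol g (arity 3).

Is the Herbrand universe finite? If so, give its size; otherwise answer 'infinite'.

infinite

The signature has at least one function symbol (g, arity 3) and at least one constant (v).
Iterating g gives infinitely many distinct ground terms: v, g(v, v, v), g(g(v, v, v), g(v, v, v), g(v, v, v)), ...
So the Herbrand universe is infinite.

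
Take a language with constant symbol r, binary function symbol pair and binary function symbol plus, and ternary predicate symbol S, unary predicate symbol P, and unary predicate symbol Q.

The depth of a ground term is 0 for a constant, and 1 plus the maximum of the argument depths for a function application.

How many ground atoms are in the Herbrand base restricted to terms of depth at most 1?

First count ground terms of depth ≤ 1.
Write N_k for the number of ground terms of depth ≤ k. A term of depth ≤ k is either a constant or a function symbol applied to arguments of depth ≤ k−1, so N_k = 1 + N_{k-1}^2 + N_{k-1}^2.
N_0 = 1
N_1 = 1 + 1^2 + 1^2 = 3
So |H| = 3.
Ground atoms are formed by filling each argument slot of a predicate with a term from H, so an r-ary predicate gives |H|^r atoms:
  S: 3^3 = 27;  P: 3;  Q: 3
Total ground atoms: 27 + 3 + 3 = 33.

33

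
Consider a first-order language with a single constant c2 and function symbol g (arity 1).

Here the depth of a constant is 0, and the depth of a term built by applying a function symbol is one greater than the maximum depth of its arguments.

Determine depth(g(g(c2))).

depth(g(c2)) = 1 + depth(c2) = 1 + 0 = 1
depth(g(g(c2))) = 1 + depth(g(c2)) = 1 + 1 = 2

2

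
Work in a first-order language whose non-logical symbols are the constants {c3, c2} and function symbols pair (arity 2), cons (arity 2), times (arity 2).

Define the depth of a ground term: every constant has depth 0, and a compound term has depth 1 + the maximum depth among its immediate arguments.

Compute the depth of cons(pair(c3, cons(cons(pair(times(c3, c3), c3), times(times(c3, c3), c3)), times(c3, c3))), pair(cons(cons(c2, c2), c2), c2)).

6

depth(times(c3, c3)) = 1 + max(0, 0) = 1
depth(pair(times(c3, c3), c3)) = 1 + max(1, 0) = 2
depth(times(times(c3, c3), c3)) = 1 + max(1, 0) = 2
depth(cons(pair(times(c3, c3), c3), times(times(c3, c3), c3))) = 1 + max(2, 2) = 3
depth(cons(cons(pair(times(c3, c3), c3), times(times(c3, c3), c3)), times(c3, c3))) = 1 + max(3, 1) = 4
depth(pair(c3, cons(cons(pair(times(c3, c3), c3), times(times(c3, c3), c3)), times(c3, c3)))) = 1 + max(0, 4) = 5
depth(cons(c2, c2)) = 1 + max(0, 0) = 1
depth(cons(cons(c2, c2), c2)) = 1 + max(1, 0) = 2
depth(pair(cons(cons(c2, c2), c2), c2)) = 1 + max(2, 0) = 3
depth(cons(pair(c3, cons(cons(pair(times(c3, c3), c3), times(times(c3, c3), c3)), times(c3, c3))), pair(cons(cons(c2, c2), c2), c2))) = 1 + max(5, 3) = 6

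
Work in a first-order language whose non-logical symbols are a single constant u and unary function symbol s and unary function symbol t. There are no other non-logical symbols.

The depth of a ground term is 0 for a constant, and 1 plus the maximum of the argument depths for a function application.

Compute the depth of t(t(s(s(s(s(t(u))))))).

depth(t(u)) = 1 + depth(u) = 1 + 0 = 1
depth(s(t(u))) = 1 + depth(t(u)) = 1 + 1 = 2
depth(s(s(t(u)))) = 1 + depth(s(t(u))) = 1 + 2 = 3
depth(s(s(s(t(u))))) = 1 + depth(s(s(t(u)))) = 1 + 3 = 4
depth(s(s(s(s(t(u)))))) = 1 + depth(s(s(s(t(u))))) = 1 + 4 = 5
depth(t(s(s(s(s(t(u))))))) = 1 + depth(s(s(s(s(t(u)))))) = 1 + 5 = 6
depth(t(t(s(s(s(s(t(u)))))))) = 1 + depth(t(s(s(s(s(t(u))))))) = 1 + 6 = 7

7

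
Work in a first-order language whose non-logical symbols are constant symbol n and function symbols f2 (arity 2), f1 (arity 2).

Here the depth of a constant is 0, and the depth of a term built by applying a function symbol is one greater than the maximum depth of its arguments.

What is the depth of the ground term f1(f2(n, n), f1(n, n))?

depth(f2(n, n)) = 1 + max(0, 0) = 1
depth(f1(n, n)) = 1 + max(0, 0) = 1
depth(f1(f2(n, n), f1(n, n))) = 1 + max(1, 1) = 2

2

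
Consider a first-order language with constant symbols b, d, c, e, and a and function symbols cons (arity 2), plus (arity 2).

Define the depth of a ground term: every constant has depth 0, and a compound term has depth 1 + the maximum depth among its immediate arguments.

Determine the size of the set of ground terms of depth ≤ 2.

6055

Write N_k for the number of ground terms of depth ≤ k. A term of depth ≤ k is either a constant or a function symbol applied to arguments of depth ≤ k−1, so N_k = 5 + N_{k-1}^2 + N_{k-1}^2.
N_0 = 5
N_1 = 5 + 5^2 + 5^2 = 55
N_2 = 5 + 55^2 + 55^2 = 6055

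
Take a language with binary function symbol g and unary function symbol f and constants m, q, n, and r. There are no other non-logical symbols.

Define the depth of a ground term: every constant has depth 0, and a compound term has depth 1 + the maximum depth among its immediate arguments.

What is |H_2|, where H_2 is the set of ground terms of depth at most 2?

604

Count level by level. With function symbols g/2, f/1, the terms of depth ≤ k are the 4 constants together with each function applied to depth-≤(k−1) tuples, so N_k = 4 + N_{k-1}^2 + N_{k-1}.
N_0 = 4
N_1 = 4 + 4^2 + 4 = 24
N_2 = 4 + 24^2 + 24 = 604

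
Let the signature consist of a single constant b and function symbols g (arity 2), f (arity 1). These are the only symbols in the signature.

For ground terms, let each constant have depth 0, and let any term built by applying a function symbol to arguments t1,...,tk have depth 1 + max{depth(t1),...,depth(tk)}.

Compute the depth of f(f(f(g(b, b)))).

4

depth(g(b, b)) = 1 + max(0, 0) = 1
depth(f(g(b, b))) = 1 + depth(g(b, b)) = 1 + 1 = 2
depth(f(f(g(b, b)))) = 1 + depth(f(g(b, b))) = 1 + 2 = 3
depth(f(f(f(g(b, b))))) = 1 + depth(f(f(g(b, b)))) = 1 + 3 = 4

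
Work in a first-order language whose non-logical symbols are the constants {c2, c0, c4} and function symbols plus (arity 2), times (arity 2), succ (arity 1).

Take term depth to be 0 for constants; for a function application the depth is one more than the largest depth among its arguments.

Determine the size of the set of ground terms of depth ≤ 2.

1179

Count level by level. With function symbols plus/2, times/2, succ/1, the terms of depth ≤ k are the 3 constants together with each function applied to depth-≤(k−1) tuples, so N_k = 3 + N_{k-1}^2 + N_{k-1}^2 + N_{k-1}.
N_0 = 3
N_1 = 3 + 3^2 + 3^2 + 3 = 24
N_2 = 3 + 24^2 + 24^2 + 24 = 1179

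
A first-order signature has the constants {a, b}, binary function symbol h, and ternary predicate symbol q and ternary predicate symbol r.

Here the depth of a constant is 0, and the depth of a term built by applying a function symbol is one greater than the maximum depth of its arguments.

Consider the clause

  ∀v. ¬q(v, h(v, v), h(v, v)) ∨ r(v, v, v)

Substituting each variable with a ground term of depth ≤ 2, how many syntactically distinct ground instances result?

Ground terms of depth ≤ 2:
  Let N_k count ground terms of depth at most k. Each non-constant term of depth ≤ k is some function symbol applied to depth-≤(k−1) arguments, giving N_k = 2 + N_{k-1}^2.
  N_0 = 2
  N_1 = 2 + 2^2 = 6
  N_2 = 2 + 6^2 = 38
So there are 38 ground terms available for substitution.
The clause has 1 distinct variable (v), which appears in the body. In the free term algebra distinct substitutions yield syntactically distinct ground instances.
Number of ground instances = 38.

38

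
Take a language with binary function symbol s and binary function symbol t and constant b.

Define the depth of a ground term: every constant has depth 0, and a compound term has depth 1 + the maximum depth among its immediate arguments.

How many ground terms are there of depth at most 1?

3

Write N_k for the number of ground terms of depth ≤ k. A term of depth ≤ k is either a constant or a function symbol applied to arguments of depth ≤ k−1, so N_k = 1 + N_{k-1}^2 + N_{k-1}^2.
N_0 = 1
N_1 = 1 + 1^2 + 1^2 = 3
Explicitly: b, s(b, b), t(b, b).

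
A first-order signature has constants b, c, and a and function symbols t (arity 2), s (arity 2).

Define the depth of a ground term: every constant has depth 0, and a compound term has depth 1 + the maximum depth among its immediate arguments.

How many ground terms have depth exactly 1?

18

Write N_k for the number of ground terms of depth ≤ k. A term of depth ≤ k is either a constant or a function symbol applied to arguments of depth ≤ k−1, so N_k = 3 + N_{k-1}^2 + N_{k-1}^2.
N_0 = 3
N_1 = 3 + 3^2 + 3^2 = 21
Terms of depth exactly 1: N_1 − N_0 = 21 − 3 = 18.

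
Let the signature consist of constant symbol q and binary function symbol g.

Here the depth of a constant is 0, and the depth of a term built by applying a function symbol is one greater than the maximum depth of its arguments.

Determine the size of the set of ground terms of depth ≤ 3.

26

Count level by level. With function symbols g/2, the terms of depth ≤ k are the 1 constant together with each function applied to depth-≤(k−1) tuples, so N_k = 1 + N_{k-1}^2.
N_0 = 1
N_1 = 1 + 1^2 = 2
N_2 = 1 + 2^2 = 5
N_3 = 1 + 5^2 = 26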